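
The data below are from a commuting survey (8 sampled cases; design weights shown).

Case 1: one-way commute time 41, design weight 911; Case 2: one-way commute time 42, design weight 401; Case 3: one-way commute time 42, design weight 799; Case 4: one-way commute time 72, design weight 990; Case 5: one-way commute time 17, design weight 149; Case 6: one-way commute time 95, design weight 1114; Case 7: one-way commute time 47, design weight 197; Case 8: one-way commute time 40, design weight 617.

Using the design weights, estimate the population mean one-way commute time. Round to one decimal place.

58.2

Weighted sum = 41×911 + 42×401 + 42×799 + 72×990 + 17×149 + 95×1114 + 47×197 + 40×617
  = 37351 + 16842 + 33558 + 71280 + 2533 + 105830 + 9259 + 24680 = 301333
Sum of weights = 911 + 401 + 799 + 990 + 149 + 1114 + 197 + 617 = 5178
Weighted mean = 301333 / 5178 = 58.194863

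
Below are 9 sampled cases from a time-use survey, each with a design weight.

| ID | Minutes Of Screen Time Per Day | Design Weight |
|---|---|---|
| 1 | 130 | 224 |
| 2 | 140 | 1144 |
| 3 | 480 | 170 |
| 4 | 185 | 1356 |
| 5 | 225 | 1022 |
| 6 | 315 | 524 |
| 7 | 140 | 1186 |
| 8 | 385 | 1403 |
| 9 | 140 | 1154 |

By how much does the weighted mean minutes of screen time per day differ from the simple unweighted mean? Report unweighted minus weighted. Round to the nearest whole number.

Unweighted sum = 2140
Unweighted mean = 2140 / 9 = 237.77778
Weighted sum = 130×224 + 140×1144 + 480×170 + 185×1356 + 225×1022 + 315×524 + 140×1186 + 385×1403 + 140×1154
  = 29120 + 160160 + 81600 + 250860 + 229950 + 165060 + 166040 + 540155 + 161560 = 1784505
Sum of weights = 8183
Weighted mean = 1784505 / 8183 = 218.07467
Difference (unweighted minus weighted) = 19.703111

20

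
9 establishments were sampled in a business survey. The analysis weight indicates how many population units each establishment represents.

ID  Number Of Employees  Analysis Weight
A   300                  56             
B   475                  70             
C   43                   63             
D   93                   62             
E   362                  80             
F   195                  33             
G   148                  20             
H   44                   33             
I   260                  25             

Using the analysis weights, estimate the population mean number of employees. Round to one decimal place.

Weighted sum = 104832
Sum of weights = 56 + 70 + 63 + 62 + 80 + 33 + 20 + 33 + 25 = 442
Weighted mean = 104832 / 442 = 237.17647

237.2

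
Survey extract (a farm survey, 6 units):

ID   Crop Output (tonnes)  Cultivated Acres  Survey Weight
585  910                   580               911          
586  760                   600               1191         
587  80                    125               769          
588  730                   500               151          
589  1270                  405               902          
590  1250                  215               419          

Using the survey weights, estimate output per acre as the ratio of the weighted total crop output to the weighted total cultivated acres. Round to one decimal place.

1.9

Σ wᵢ·y = 910×911 + 760×1191 + 80×769 + 730×151 + 1270×902 + 1250×419
  = 829010 + 905160 + 61520 + 110230 + 1145540 + 523750 = 3575210
Σ wᵢ·x = 580×911 + 600×1191 + 125×769 + 500×151 + 405×902 + 215×419
  = 1870000
Ratio = 3575210 / 1870000 = 1.911877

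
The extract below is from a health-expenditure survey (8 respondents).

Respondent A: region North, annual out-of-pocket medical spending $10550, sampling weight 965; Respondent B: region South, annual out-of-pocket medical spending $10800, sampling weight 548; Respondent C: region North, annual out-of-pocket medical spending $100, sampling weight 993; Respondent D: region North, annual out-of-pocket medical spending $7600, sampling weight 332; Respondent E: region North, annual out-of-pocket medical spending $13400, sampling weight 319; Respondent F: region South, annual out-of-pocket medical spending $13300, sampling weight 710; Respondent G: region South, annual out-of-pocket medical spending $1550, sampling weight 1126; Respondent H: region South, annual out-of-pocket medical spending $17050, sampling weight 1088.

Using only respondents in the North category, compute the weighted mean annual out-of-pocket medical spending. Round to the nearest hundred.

North rows: A, C, D, E
Weighted sum = 17077850
Sum of weights = 965 + 993 + 332 + 319 = 2609
Weighted mean = 17077850 / 2609 = 6545.7455

6500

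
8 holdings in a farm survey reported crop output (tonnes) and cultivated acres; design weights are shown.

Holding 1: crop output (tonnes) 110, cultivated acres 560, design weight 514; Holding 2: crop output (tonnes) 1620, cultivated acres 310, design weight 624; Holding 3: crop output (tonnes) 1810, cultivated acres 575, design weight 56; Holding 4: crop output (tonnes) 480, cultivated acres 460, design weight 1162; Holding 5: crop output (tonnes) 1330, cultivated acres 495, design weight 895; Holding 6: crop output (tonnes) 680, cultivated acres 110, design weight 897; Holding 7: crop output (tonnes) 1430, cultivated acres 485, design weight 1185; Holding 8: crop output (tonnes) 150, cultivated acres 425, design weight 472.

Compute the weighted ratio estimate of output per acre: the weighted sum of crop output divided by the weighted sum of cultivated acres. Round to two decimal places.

Σ wᵢ·y = 110×514 + 1620×624 + 1810×56 + 480×1162 + 1330×895 + 680×897 + 1430×1185 + 150×472
  = 56540 + 1010880 + 101360 + 557760 + 1190350 + 609960 + 1694550 + 70800 = 5292200
Σ wᵢ·x = 560×514 + 310×624 + 575×56 + 460×1162 + 495×895 + 110×897 + 485×1185 + 425×472
  = 287840 + 193440 + 32200 + 534520 + 443025 + 98670 + 574725 + 200600 = 2365020
Ratio = 5292200 / 2365020 = 2.2376978

2.24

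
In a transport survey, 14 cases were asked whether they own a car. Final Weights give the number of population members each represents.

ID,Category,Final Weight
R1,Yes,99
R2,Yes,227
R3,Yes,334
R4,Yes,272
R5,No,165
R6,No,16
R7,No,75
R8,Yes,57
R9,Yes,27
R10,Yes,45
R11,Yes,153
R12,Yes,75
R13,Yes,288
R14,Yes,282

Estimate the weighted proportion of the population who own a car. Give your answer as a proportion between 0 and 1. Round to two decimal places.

Sum of weights for 'Yes' = 99 + 227 + 334 + 272 + 57 + 27 + 45 + 153 + 75 + 288 + 282 = 1859
Total weight = 2115
Weighted proportion = 1859 / 2115 = 0.87895981

0.88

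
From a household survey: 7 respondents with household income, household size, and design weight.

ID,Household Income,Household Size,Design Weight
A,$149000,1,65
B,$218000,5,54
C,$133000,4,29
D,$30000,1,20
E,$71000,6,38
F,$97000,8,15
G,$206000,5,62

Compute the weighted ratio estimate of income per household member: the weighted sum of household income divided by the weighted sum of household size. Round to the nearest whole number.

Σ wᵢ·y = 149000×65 + 218000×54 + 133000×29 + 30000×20 + 71000×38 + 97000×15 + 206000×62
  = 9685000 + 11772000 + 3857000 + 600000 + 2698000 + 1455000 + 12772000 = 42839000
Σ wᵢ·x = 1×65 + 5×54 + 4×29 + 1×20 + 6×38 + 8×15 + 5×62
  = 65 + 270 + 116 + 20 + 228 + 120 + 310 = 1129
Ratio = 42839000 / 1129 = 37944.198

37944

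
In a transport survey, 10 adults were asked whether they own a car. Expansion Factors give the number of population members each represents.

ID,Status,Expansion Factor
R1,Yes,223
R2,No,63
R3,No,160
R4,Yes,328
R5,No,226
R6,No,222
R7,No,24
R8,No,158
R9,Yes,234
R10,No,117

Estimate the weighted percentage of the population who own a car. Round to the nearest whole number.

45

Sum of weights for 'Yes' = 223 + 328 + 234 = 785
Total weight = 223 + 63 + 160 + 328 + 226 + 222 + 24 + 158 + 234 + 117 = 1755
Weighted proportion = 785 / 1755 = 0.44729345 → 44.729345%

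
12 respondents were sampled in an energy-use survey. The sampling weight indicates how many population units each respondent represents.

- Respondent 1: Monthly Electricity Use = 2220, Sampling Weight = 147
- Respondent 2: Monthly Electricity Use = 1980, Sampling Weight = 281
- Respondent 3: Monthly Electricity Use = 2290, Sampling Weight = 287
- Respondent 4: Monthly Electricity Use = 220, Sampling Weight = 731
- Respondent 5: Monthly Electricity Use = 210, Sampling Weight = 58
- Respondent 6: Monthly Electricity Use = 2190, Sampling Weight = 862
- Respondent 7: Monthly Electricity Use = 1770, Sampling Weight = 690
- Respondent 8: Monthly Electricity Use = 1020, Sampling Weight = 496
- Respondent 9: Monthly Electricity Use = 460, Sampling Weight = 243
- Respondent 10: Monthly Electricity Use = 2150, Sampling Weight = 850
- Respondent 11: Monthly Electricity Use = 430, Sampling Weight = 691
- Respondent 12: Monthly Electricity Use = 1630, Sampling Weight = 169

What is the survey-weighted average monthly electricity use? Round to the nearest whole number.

Weighted sum = 2220×147 + 1980×281 + 2290×287 + 220×731 + 210×58 + 2190×862 + 1770×690 + 1020×496 + 460×243 + 2150×850 + 430×691 + 1630×169
  = 7839830
Sum of weights = 147 + 281 + 287 + 731 + 58 + 862 + 690 + 496 + 243 + 850 + 691 + 169 = 5505
Weighted mean = 7839830 / 5505 = 1424.129

1424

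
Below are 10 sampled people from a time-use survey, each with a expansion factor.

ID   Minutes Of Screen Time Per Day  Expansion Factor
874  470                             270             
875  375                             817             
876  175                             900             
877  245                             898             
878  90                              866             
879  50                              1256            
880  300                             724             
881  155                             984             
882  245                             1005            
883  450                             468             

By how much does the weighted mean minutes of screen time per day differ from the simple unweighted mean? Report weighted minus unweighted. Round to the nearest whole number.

Unweighted sum = 470 + 375 + 175 + 245 + 90 + 50 + 300 + 155 + 245 + 450 = 2555
Unweighted mean = 2555 / 10 = 255.5
Weighted sum = 470×270 + 375×817 + 175×900 + 245×898 + 90×866 + 50×1256 + 300×724 + 155×984 + 245×1005 + 450×468
  = 1778070
Sum of weights = 270 + 817 + 900 + 898 + 866 + 1256 + 724 + 984 + 1005 + 468 = 8188
Weighted mean = 1778070 / 8188 = 217.15559
Difference (weighted minus unweighted) = -38.344406

-38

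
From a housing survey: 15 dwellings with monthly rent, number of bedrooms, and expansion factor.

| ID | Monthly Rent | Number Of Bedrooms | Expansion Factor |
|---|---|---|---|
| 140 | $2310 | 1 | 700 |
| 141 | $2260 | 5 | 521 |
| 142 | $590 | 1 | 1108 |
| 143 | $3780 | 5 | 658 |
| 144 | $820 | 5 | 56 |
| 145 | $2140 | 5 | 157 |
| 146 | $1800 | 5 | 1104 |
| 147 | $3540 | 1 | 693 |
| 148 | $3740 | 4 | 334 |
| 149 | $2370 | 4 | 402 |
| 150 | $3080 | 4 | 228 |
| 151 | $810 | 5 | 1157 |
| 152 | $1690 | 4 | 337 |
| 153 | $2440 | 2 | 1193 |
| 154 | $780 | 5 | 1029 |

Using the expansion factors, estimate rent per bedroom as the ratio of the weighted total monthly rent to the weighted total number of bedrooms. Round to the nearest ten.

560

Σ wᵢ·y = 18882120
Σ wᵢ·x = 33501
Ratio = 18882120 / 33501 = 563.62855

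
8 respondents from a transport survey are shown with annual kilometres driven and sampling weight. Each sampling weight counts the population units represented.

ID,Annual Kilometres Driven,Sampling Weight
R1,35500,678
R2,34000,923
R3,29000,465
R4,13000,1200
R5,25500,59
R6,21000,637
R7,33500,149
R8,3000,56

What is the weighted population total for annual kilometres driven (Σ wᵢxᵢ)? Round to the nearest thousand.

Weighted total = 35500×678 + 34000×923 + 29000×465 + 13000×1200 + 25500×59 + 21000×637 + 33500×149 + 3000×56
  = 24069000 + 31382000 + 13485000 + 15600000 + 1504500 + 13377000 + 4991500 + 168000 = 104577000

104577000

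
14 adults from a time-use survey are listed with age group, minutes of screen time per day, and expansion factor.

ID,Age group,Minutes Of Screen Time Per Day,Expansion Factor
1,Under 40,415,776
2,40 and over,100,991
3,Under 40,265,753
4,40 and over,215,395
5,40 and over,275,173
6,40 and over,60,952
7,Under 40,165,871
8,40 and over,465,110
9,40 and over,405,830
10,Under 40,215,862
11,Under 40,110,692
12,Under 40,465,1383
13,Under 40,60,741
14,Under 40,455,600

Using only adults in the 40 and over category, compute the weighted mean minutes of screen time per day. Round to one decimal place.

195.9

40 and over rows: 2, 4, 5, 6, 8, 9
Weighted sum = 676020
Sum of weights = 991 + 395 + 173 + 952 + 110 + 830 = 3451
Weighted mean = 676020 / 3451 = 195.89105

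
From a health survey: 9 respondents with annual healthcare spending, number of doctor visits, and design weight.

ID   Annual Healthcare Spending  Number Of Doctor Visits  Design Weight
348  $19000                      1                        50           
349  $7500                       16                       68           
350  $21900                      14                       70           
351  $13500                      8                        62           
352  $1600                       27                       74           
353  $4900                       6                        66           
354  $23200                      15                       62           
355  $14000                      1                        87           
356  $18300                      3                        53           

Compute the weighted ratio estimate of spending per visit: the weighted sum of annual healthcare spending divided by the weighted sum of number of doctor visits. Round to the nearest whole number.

Σ wᵢ·y = 7898100
Σ wᵢ·x = 1×50 + 16×68 + 14×70 + 8×62 + 27×74 + 6×66 + 15×62 + 1×87 + 3×53
  = 6184
Ratio = 7898100 / 6184 = 1277.1831

1277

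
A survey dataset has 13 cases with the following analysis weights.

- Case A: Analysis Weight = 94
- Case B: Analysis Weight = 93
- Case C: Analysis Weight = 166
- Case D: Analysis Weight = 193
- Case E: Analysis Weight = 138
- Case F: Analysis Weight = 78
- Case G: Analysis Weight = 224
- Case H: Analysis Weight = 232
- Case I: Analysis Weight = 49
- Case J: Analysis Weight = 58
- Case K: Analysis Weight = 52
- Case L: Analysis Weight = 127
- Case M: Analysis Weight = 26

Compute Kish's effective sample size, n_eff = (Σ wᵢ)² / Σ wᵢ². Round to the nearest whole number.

10

Σ wᵢ = 1530
Σ wᵢ² = 236692
n_eff = 1530² / 236692 = 2340900 / 236692 = 9.8900681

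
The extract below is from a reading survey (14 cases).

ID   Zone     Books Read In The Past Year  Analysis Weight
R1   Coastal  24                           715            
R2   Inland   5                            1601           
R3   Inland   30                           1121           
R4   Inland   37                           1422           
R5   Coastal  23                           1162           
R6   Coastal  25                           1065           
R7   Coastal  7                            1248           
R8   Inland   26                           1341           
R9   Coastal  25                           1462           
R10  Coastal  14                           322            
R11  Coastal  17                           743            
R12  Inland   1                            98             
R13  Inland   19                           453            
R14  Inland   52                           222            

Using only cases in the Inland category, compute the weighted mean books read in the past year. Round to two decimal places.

Inland rows: R2, R3, R4, R8, R12, R13, R14
Weighted sum = 5×1601 + 30×1121 + 37×1422 + 26×1341 + 1×98 + 19×453 + 52×222
  = 8005 + 33630 + 52614 + 34866 + 98 + 8607 + 11544 = 149364
Sum of weights = 1601 + 1121 + 1422 + 1341 + 98 + 453 + 222 = 6258
Weighted mean = 149364 / 6258 = 23.867689

23.87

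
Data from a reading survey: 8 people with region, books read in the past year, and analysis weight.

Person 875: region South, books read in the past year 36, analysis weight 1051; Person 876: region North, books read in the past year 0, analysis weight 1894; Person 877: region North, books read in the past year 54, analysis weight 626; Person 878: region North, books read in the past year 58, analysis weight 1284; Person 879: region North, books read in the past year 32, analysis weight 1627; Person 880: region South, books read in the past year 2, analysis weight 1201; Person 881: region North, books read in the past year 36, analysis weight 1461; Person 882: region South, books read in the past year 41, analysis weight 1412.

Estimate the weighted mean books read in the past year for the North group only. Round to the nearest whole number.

31

North rows: 876, 877, 878, 879, 881
Weighted sum = 212936
Sum of weights = 1894 + 626 + 1284 + 1627 + 1461 = 6892
Weighted mean = 212936 / 6892 = 30.896111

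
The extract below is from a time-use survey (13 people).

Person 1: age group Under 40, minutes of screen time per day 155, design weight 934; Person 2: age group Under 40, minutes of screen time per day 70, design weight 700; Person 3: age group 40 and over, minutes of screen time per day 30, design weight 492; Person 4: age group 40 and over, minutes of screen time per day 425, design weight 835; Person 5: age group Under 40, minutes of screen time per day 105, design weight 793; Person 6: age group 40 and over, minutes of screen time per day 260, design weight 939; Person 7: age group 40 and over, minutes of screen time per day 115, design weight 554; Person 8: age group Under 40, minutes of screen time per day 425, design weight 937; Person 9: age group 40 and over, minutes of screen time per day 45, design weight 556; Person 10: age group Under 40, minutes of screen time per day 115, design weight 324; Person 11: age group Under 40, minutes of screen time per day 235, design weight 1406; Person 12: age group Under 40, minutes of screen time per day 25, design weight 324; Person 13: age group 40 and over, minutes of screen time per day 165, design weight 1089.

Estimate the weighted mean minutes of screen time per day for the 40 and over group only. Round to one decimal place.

197.6

40 and over rows: 3, 4, 6, 7, 9, 13
Weighted sum = 30×492 + 425×835 + 260×939 + 115×554 + 45×556 + 165×1089
  = 14760 + 354875 + 244140 + 63710 + 25020 + 179685 = 882190
Sum of weights = 492 + 835 + 939 + 554 + 556 + 1089 = 4465
Weighted mean = 882190 / 4465 = 197.57895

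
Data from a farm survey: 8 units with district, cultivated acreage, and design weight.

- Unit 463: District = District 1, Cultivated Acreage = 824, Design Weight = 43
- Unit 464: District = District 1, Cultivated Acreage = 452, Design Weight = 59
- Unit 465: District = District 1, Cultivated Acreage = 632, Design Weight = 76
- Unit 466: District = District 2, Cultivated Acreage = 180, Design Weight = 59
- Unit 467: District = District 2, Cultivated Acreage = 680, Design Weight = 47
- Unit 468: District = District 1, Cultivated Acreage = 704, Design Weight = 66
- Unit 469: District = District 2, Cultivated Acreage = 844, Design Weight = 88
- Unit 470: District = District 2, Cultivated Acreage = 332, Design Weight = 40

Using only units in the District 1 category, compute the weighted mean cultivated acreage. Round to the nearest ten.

District 1 rows: 463, 464, 465, 468
Weighted sum = 824×43 + 452×59 + 632×76 + 704×66
  = 35432 + 26668 + 48032 + 46464 = 156596
Sum of weights = 244
Weighted mean = 156596 / 244 = 641.78689

640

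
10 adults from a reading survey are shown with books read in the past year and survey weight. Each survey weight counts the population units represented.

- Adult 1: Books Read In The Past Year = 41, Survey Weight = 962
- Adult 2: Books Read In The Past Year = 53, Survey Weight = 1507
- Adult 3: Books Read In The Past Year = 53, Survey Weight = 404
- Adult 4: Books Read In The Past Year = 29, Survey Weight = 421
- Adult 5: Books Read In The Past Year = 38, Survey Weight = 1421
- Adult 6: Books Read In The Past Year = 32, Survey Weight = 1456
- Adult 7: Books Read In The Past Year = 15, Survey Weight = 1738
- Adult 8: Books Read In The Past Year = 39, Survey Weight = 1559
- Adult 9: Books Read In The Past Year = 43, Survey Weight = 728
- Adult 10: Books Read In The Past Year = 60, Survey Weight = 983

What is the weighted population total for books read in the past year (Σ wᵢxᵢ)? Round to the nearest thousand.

Weighted total = 41×962 + 53×1507 + 53×404 + 29×421 + 38×1421 + 32×1456 + 15×1738 + 39×1559 + 43×728 + 60×983
  = 39442 + 79871 + 21412 + 12209 + 53998 + 46592 + 26070 + 60801 + 31304 + 58980 = 430679

431000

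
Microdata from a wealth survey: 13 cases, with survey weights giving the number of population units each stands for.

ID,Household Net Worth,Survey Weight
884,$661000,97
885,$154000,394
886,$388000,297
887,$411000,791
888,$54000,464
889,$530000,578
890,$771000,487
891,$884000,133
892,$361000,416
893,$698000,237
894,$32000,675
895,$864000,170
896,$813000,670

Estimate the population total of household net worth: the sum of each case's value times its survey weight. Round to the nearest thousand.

2418367000

Weighted total = 2418367000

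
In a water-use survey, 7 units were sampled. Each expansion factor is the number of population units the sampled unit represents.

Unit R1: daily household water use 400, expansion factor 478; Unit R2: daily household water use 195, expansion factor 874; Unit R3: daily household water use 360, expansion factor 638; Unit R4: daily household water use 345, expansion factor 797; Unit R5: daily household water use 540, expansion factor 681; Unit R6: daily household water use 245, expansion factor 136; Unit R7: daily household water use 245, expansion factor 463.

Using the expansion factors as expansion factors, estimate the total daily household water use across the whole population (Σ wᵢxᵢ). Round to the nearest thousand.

1381000

Weighted total = 1380770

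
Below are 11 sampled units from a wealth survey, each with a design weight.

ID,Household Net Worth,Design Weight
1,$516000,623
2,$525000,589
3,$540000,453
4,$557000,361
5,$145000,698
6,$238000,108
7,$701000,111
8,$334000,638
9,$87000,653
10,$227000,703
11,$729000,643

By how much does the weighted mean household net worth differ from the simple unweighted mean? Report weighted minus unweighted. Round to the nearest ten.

-27530

Unweighted sum = 516000 + 525000 + 540000 + 557000 + 145000 + 238000 + 701000 + 334000 + 87000 + 227000 + 729000 = 4599000
Unweighted mean = 4599000 / 11 = 418090.91
Weighted sum = 516000×623 + 525000×589 + 540000×453 + 557000×361 + 145000×698 + 238000×108 + 701000×111 + 334000×638 + 87000×653 + 227000×703 + 729000×643
  = 2179346000
Sum of weights = 5580
Weighted mean = 2179346000 / 5580 = 390563.8
Difference (weighted minus unweighted) = -27527.11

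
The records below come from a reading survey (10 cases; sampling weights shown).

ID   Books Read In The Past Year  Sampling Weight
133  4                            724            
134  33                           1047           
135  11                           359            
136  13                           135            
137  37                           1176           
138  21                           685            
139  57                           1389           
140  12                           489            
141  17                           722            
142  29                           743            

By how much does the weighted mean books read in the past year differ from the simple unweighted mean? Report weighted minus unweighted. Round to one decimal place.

Unweighted sum = 4 + 33 + 11 + 13 + 37 + 21 + 57 + 12 + 17 + 29 = 234
Unweighted mean = 234 / 10 = 23.4
Weighted sum = 4×724 + 33×1047 + 11×359 + 13×135 + 37×1176 + 21×685 + 57×1389 + 12×489 + 17×722 + 29×743
  = 219910
Sum of weights = 724 + 1047 + 359 + 135 + 1176 + 685 + 1389 + 489 + 722 + 743 = 7469
Weighted mean = 219910 / 7469 = 29.443031
Difference (weighted minus unweighted) = 6.0430312

6.0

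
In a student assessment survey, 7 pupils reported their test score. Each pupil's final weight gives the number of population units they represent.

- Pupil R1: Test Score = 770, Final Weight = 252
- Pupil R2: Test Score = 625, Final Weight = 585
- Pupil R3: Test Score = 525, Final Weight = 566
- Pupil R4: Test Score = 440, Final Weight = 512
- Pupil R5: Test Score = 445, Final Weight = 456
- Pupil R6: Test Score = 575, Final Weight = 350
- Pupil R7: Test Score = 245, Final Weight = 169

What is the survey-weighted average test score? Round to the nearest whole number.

529

Weighted sum = 1527670
Sum of weights = 252 + 585 + 566 + 512 + 456 + 350 + 169 = 2890
Weighted mean = 1527670 / 2890 = 528.60554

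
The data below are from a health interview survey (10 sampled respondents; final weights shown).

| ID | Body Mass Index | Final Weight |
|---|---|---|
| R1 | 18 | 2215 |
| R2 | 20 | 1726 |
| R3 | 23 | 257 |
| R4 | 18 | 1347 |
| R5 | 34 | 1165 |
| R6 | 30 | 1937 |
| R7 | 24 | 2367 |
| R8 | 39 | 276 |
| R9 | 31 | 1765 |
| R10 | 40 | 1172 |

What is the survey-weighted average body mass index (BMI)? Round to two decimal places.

26.11

Weighted sum = 18×2215 + 20×1726 + 23×257 + 18×1347 + 34×1165 + 30×1937 + 24×2367 + 39×276 + 31×1765 + 40×1172
  = 39870 + 34520 + 5911 + 24246 + 39610 + 58110 + 56808 + 10764 + 54715 + 46880 = 371434
Sum of weights = 2215 + 1726 + 257 + 1347 + 1165 + 1937 + 2367 + 276 + 1765 + 1172 = 14227
Weighted mean = 371434 / 14227 = 26.107683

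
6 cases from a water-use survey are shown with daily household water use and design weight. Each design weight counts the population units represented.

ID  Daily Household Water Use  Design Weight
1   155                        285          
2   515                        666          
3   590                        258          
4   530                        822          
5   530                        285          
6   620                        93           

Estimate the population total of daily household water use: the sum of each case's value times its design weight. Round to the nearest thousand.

1184000

Weighted total = 1183755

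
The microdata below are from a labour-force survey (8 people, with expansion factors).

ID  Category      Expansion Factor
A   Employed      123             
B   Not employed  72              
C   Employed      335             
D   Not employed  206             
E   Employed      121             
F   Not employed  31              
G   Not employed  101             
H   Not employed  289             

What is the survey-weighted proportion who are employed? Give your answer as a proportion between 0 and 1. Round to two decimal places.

0.45

Sum of weights for 'Employed' = 123 + 335 + 121 = 579
Total weight = 123 + 72 + 335 + 206 + 121 + 31 + 101 + 289 = 1278
Weighted proportion = 579 / 1278 = 0.45305164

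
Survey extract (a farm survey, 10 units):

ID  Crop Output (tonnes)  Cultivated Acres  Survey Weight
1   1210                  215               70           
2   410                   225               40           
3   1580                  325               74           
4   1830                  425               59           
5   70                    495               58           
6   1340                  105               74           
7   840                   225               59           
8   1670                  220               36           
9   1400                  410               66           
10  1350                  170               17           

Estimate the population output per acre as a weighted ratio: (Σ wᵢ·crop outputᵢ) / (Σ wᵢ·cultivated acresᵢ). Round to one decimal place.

Σ wᵢ·y = 1210×70 + 410×40 + 1580×74 + 1830×59 + 70×58 + 1340×74 + 840×59 + 1670×36 + 1400×66 + 1350×17
  = 654240
Σ wᵢ·x = 215×70 + 225×40 + 325×74 + 425×59 + 495×58 + 105×74 + 225×59 + 220×36 + 410×66 + 170×17
  = 160800
Ratio = 654240 / 160800 = 4.0686567

4.1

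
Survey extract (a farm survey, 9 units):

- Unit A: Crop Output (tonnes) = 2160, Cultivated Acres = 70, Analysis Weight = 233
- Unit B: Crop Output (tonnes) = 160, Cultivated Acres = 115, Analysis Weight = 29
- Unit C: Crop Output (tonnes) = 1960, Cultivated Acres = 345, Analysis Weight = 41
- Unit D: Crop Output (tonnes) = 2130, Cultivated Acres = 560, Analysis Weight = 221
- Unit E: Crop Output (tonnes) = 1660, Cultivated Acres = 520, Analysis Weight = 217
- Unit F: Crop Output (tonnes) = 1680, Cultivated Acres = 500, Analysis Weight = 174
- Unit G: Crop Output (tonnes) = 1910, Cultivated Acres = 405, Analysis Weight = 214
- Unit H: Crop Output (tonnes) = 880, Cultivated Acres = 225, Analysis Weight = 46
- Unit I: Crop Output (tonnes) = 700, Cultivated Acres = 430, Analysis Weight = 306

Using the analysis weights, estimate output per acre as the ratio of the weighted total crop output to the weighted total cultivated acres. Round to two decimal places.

Σ wᵢ·y = 2160×233 + 160×29 + 1960×41 + 2130×221 + 1660×217 + 1680×174 + 1910×214 + 880×46 + 700×306
  = 503280 + 4640 + 80360 + 470730 + 360220 + 292320 + 408740 + 40480 + 214200 = 2374970
Σ wᵢ·x = 70×233 + 115×29 + 345×41 + 560×221 + 520×217 + 500×174 + 405×214 + 225×46 + 430×306
  = 16310 + 3335 + 14145 + 123760 + 112840 + 87000 + 86670 + 10350 + 131580 = 585990
Ratio = 2374970 / 585990 = 4.052919

4.05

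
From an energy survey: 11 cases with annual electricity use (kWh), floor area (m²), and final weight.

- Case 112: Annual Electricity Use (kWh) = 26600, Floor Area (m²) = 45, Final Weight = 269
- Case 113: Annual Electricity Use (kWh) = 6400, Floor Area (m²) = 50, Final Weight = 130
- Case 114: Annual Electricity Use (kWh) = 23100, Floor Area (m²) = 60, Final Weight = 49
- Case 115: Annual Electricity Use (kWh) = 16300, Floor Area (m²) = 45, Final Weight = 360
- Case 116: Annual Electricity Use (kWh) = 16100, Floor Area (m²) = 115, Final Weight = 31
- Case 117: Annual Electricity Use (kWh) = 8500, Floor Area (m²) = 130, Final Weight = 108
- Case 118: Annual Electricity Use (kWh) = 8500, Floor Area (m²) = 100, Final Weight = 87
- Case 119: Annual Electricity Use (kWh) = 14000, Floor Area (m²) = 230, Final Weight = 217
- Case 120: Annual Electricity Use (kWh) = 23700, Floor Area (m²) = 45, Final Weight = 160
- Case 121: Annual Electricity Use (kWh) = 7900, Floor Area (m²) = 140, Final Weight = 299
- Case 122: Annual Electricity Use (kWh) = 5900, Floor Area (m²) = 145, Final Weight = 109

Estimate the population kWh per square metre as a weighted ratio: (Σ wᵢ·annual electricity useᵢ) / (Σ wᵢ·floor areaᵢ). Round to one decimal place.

150.9

Σ wᵢ·y = 26600×269 + 6400×130 + 23100×49 + 16300×360 + 16100×31 + 8500×108 + 8500×87 + 14000×217 + 23700×160 + 7900×299 + 5900×109
  = 26979100
Σ wᵢ·x = 178825
Ratio = 26979100 / 178825 = 150.86873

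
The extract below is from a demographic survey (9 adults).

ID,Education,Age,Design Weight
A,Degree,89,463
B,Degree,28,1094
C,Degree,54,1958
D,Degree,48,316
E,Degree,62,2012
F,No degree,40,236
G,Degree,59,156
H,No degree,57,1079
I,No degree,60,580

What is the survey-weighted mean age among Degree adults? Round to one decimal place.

54.5

Degree rows: A, B, C, D, E, G
Weighted sum = 89×463 + 28×1094 + 54×1958 + 48×316 + 62×2012 + 59×156
  = 41207 + 30632 + 105732 + 15168 + 124744 + 9204 = 326687
Sum of weights = 463 + 1094 + 1958 + 316 + 2012 + 156 = 5999
Weighted mean = 326687 / 5999 = 54.456909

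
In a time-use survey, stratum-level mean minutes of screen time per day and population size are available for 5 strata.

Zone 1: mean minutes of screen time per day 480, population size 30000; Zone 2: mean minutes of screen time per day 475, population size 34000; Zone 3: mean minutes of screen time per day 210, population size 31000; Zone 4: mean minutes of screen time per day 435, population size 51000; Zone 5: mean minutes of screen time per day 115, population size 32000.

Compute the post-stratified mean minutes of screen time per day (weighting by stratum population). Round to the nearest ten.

350

Σ Nₕ·x̄ₕ = 480×30000 + 475×34000 + 210×31000 + 435×51000 + 115×32000
  = 62925000
Σ Nₕ = 30000 + 34000 + 31000 + 51000 + 32000 = 178000
Overall mean = 62925000 / 178000 = 353.51124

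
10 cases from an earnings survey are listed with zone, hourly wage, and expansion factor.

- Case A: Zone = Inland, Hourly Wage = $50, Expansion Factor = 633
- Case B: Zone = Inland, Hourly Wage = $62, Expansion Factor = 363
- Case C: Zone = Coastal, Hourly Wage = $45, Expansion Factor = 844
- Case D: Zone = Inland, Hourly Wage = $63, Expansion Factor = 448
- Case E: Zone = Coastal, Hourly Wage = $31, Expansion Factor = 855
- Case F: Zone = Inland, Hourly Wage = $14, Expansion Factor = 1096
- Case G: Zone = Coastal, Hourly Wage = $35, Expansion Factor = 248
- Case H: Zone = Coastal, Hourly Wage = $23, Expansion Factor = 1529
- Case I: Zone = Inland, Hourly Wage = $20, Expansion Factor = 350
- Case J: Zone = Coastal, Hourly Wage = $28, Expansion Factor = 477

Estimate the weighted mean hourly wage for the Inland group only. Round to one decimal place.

Inland rows: A, B, D, F, I
Weighted sum = 50×633 + 62×363 + 63×448 + 14×1096 + 20×350
  = 31650 + 22506 + 28224 + 15344 + 7000 = 104724
Sum of weights = 633 + 363 + 448 + 1096 + 350 = 2890
Weighted mean = 104724 / 2890 = 36.236678

36.2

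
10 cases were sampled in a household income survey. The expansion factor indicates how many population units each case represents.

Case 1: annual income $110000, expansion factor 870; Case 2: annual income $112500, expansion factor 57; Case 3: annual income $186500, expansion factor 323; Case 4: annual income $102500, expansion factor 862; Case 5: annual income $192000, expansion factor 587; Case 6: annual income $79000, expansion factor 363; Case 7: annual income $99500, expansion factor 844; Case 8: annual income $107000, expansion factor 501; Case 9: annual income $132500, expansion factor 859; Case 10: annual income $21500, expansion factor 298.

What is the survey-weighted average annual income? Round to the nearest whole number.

Weighted sum = 110000×870 + 112500×57 + 186500×323 + 102500×862 + 192000×587 + 79000×363 + 99500×844 + 107000×501 + 132500×859 + 21500×298
  = 95700000 + 6412500 + 60239500 + 88355000 + 112704000 + 28677000 + 83978000 + 53607000 + 113817500 + 6407000 = 649897500
Sum of weights = 870 + 57 + 323 + 862 + 587 + 363 + 844 + 501 + 859 + 298 = 5564
Weighted mean = 649897500 / 5564 = 116804.01

116804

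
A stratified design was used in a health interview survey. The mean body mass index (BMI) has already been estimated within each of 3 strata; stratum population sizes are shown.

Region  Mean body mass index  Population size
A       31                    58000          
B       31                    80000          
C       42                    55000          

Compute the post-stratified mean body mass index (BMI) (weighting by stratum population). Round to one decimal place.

Σ Nₕ·x̄ₕ = 31×58000 + 31×80000 + 42×55000
  = 1798000 + 2480000 + 2310000 = 6588000
Σ Nₕ = 193000
Overall mean = 6588000 / 193000 = 34.134715

34.1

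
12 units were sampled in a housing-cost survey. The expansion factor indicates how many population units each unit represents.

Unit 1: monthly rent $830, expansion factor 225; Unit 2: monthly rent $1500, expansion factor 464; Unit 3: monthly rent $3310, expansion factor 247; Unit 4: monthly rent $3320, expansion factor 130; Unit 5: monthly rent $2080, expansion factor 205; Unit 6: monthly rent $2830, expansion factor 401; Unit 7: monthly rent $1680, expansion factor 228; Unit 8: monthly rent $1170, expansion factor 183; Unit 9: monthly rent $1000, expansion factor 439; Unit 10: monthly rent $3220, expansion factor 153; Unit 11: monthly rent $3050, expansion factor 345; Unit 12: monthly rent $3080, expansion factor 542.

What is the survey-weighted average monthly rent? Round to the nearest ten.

Weighted sum = 830×225 + 1500×464 + 3310×247 + 3320×130 + 2080×205 + 2830×401 + 1680×228 + 1170×183 + 1000×439 + 3220×153 + 3050×345 + 3080×542
  = 7943570
Sum of weights = 3562
Weighted mean = 7943570 / 3562 = 2230.087

2230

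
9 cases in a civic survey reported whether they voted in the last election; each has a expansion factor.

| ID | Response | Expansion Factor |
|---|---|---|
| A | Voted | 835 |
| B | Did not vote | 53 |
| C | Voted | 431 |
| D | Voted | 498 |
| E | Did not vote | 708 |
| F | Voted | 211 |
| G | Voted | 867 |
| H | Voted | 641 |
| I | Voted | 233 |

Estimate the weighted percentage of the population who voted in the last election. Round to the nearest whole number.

Sum of weights for 'Voted' = 835 + 431 + 498 + 211 + 867 + 641 + 233 = 3716
Total weight = 835 + 53 + 431 + 498 + 708 + 211 + 867 + 641 + 233 = 4477
Weighted proportion = 3716 / 4477 = 0.8300201 → 83.00201%

83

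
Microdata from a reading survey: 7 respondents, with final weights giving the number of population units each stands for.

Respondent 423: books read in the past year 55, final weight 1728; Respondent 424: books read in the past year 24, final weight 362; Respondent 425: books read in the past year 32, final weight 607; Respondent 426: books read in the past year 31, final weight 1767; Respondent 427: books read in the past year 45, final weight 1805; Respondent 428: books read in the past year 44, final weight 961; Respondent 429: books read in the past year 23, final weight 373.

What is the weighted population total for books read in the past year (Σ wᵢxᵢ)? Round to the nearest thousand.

Weighted total = 55×1728 + 24×362 + 32×607 + 31×1767 + 45×1805 + 44×961 + 23×373
  = 310017

310000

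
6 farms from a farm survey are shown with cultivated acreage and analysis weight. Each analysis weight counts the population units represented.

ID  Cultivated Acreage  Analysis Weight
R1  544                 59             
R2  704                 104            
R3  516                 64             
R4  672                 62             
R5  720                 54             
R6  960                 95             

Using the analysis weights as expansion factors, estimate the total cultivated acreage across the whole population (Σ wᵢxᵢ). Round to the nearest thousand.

Weighted total = 544×59 + 704×104 + 516×64 + 672×62 + 720×54 + 960×95
  = 310080

310000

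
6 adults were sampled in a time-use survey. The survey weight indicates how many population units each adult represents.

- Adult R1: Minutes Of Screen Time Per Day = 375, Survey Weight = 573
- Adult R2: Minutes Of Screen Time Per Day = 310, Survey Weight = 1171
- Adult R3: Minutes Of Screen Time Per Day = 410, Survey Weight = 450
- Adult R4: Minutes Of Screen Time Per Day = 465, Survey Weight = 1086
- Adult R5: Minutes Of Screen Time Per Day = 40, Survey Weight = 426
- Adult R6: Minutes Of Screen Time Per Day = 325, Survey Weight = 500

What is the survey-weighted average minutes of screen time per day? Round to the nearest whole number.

344

Weighted sum = 1446915
Sum of weights = 573 + 1171 + 450 + 1086 + 426 + 500 = 4206
Weighted mean = 1446915 / 4206 = 344.01213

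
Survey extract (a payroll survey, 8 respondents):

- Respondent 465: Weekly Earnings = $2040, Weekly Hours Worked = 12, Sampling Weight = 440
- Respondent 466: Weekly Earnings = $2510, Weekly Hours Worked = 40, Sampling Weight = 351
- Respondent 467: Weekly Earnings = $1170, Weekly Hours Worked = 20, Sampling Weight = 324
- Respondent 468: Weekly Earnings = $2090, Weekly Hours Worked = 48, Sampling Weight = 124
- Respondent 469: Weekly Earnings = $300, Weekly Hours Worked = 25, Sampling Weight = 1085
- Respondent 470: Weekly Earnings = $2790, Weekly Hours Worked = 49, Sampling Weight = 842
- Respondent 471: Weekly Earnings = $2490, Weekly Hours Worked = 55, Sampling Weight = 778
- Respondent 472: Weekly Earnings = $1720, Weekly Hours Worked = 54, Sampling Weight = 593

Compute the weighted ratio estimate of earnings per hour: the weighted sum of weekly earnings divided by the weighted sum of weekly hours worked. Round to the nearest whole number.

Σ wᵢ·y = 2040×440 + 2510×351 + 1170×324 + 2090×124 + 300×1085 + 2790×842 + 2490×778 + 1720×593
  = 897600 + 881010 + 379080 + 259160 + 325500 + 2349180 + 1937220 + 1019960 = 8048710
Σ wᵢ·x = 12×440 + 40×351 + 20×324 + 48×124 + 25×1085 + 49×842 + 55×778 + 54×593
  = 5280 + 14040 + 6480 + 5952 + 27125 + 41258 + 42790 + 32022 = 174947
Ratio = 8048710 / 174947 = 46.006562

46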